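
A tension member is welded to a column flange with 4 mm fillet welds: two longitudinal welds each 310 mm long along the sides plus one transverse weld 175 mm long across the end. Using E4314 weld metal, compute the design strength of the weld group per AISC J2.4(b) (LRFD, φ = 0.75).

φR_n ≈ 435 kN

E43XX → F_EXX = 430 MPa.
t_e = 0.707 × 4 = 2.828 mm.
R_nwl = 0.6 × 430 × 2.828 × 620 × 10⁻³ = 452.4 kN (longitudinal, 2 welds).
R_nwt = 0.6 × 430 × 2.828 × 175 × 10⁻³ = 127.7 kN (transverse, base value).
(i) R_nwl + R_nwt = 580.1 kN; (ii) 0.85 R_nwl + 1.5 R_nwt = 576 kN.
R_n = max = 580.1 kN [governs: (i)]; φR_n = 435 kN.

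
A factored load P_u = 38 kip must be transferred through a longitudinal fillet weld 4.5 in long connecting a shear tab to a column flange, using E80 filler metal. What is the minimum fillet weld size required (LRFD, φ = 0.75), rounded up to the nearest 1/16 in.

E80XX → F_EXX = 80 ksi.
Total weld length L = 4.5 in.
Required throat t_e = P_u / (φ × 0.6 F_EXX × L) = 38 / (0.75 × 0.6 × 80 × 4.5) = 0.2346 in.
Required leg w = t_e / 0.707 = 0.3318 in → use 3/8 in.

w = 3/8 in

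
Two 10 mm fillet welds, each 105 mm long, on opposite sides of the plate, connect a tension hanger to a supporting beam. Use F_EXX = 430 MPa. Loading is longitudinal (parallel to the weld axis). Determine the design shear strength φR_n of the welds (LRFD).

φR_n ≈ 287 kN

Effective throat t_e = 0.707 × 10 = 7.07 mm.
Total length L = 210 mm; A_we = 7.07 × 210 = 1485 mm².
F_nw = 0.6 F_EXX = 0.6 × 430 = 258 MPa.
φR_n = 0.75 × 258 × 1485 × 10⁻³ = 287.3 kN.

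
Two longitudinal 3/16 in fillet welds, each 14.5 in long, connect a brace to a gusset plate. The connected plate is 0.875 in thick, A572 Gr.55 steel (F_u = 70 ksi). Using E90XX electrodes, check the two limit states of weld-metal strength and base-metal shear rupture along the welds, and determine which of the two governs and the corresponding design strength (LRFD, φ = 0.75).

φR_n ≈ 156 kip (weld metal governs)

E90XX → F_EXX = 90 ksi.
t_e = 0.707 × 0.1875 = 0.1326 in; L = 29 in.
Weld metal: φR_n = 0.75 × 0.6 × 90 × 0.1326 × 29 = 155.7 kip.
Base metal (shear rupture): φR_n = 0.75 × 0.6 × 70 × 0.875 × 29 = 799.3 kip.
Governing: weld metal.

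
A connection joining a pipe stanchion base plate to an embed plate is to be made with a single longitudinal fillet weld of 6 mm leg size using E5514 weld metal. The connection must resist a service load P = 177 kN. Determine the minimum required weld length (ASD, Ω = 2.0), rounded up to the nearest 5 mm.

E55XX → F_EXX = 550 MPa.
Throat t_e = 0.707 × 6 = 4.242 mm.
r_n/Ω = (0.6 × 550 × 4.242) / 2.0 = 699.9 N/mm = 0.6999 kN/mm.
L_req = P / (r_n/Ω) = 177 / 0.6999 = 252.9 mm total.
Round up → use L = 255 mm.

L = 255 mm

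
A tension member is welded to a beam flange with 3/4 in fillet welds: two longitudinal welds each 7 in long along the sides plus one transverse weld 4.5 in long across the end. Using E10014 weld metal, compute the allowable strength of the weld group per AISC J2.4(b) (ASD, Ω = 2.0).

E100XX → F_EXX = 100 ksi.
t_e = 0.707 × 0.75 = 0.5302 in.
R_nwl = 0.6 × 100 × 0.5302 × 14 = 445.4 kip (longitudinal, 2 welds).
R_nwt = 0.6 × 100 × 0.5302 × 4.5 = 143.2 kip (transverse, base value).
(i) R_nwl + R_nwt = 588.6 kip; (ii) 0.85 R_nwl + 1.5 R_nwt = 593.3 kip.
R_n = max = 593.3 kip [governs: (ii)]; R_n/Ω = 296.7 kip.

R_n/Ω ≈ 297 kip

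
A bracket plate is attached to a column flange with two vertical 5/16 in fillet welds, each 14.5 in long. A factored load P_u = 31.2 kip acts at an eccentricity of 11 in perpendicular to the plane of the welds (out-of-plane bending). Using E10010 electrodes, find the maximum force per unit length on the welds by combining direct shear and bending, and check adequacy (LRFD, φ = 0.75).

E100XX → F_EXX = 100 ksi.
L_w = 2 × 14.5 = 29 in; section modulus (unit throat) S = 2 × L²/6 = 70.08 in².
Direct shear f_v = P/L_w = 31.2/29 = 1.076 kip/in.
Moment M = P × e = 31.2 × 11 = 343.2 kip·in; bending f_b = M/S = 4.897 kip/in.
f_max = √(f_v² + f_b²) = √(1.076² + 4.897²) = 5.014 kip/in.
φr_n = 0.75 × 0.6 × 100 × (0.707 × 0.3125) = 9.942 kip/in → adequate.

f_max ≈ 5.01 kip/in; adequate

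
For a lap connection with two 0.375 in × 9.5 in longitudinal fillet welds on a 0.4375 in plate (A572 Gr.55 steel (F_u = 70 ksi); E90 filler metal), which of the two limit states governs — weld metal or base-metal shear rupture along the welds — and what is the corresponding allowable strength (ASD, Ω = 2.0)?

R_n/Ω ≈ 136 kips (weld metal governs)

E90XX → F_EXX = 90 ksi.
t_e = 0.707 × 0.375 = 0.2651 in; L = 19 in.
Weld metal: R_n/Ω = (1/2.0) × 0.6 × 90 × 0.2651 × 19 = 136 kips.
Base metal (shear rupture): R_n/Ω = (1/2.0) × 0.6 × 70 × 0.4375 × 19 = 174.6 kips.
Governing: weld metal.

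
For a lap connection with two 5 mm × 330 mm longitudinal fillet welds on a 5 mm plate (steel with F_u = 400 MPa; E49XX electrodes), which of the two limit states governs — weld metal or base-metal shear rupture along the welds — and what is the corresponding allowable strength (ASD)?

E49XX → F_EXX = 490 MPa.
t_e = 0.707 × 5 = 3.535 mm; L = 660 mm.
Weld metal: R_n/Ω = (1/2.0) × 0.6 × 490 × 3.535 × 660 × 10⁻³ = 343 kN.
Base metal (shear rupture): R_n/Ω = (1/2.0) × 0.6 × 400 × 5 × 660 × 10⁻³ = 396 kN.
Governing: weld metal.

R_n/Ω ≈ 343 kN (weld metal governs)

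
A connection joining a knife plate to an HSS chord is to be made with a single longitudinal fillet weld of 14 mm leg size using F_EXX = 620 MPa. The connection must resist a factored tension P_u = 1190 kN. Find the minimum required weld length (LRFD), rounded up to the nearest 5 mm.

L = 435 mm

Throat t_e = 0.707 × 14 = 9.898 mm.
φr_n = 0.75 × 0.6 × 620 × 9.898 × 10⁻³ = 2.762 kN/mm.
L_req = P_u / φr_n = 1190 / 2.762 = 430.9 mm total.
Round up → use L = 435 mm.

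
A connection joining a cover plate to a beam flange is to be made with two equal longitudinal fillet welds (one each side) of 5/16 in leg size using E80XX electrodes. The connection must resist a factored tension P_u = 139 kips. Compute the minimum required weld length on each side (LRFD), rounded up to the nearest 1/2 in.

L = 9 in on each side

E80XX → F_EXX = 80 ksi.
Throat t_e = 0.707 × 0.3125 = 0.2209 in.
φr_n = 0.75 × 0.6 × 80 × 0.2209 = 7.954 kips/in.
L_req = P_u / φr_n = 139 / 7.954 = 17.48 in total.
Per side: 17.48 / 2 = 8.738 in.
Round up → use L = 9 in on each side.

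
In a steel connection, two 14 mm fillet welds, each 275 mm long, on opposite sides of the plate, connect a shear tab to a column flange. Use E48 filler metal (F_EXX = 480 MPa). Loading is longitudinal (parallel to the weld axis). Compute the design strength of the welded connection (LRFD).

Effective throat t_e = 0.707 × 14 = 9.898 mm.
Total length L = 550 mm; A_we = 9.898 × 550 = 5444 mm².
F_nw = 0.6 F_EXX = 0.6 × 480 = 288 MPa.
φR_n = 0.75 × 288 × 5444 × 10⁻³ = 1176 kN.

φR_n ≈ 1180 kN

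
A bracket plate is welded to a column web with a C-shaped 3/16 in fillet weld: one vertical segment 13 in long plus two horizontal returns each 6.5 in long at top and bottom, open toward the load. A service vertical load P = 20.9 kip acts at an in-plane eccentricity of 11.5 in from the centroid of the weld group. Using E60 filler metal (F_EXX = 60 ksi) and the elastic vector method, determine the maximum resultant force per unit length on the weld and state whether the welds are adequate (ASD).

Total weld length L_w = 26 in. Treat welds as unit-width lines.
Centroid: x̄ = 2×6.5×3.25 / 26 = 1.625 in from the vertical weld.
Polar moment about centroid: J = I_x + I_y = [13³/12 + 2×6.5×6.5²] + [13×1.625² + 2(6.5³/12 + 6.5×1.625²)] = 846.8 in³.
Direct shear f_v = P/L_w = 20.9 / 26 = 0.8038 kip/in (vertical).
Torsion M = P·e = 20.9 × 11.5 = 240.35 kip·in.
Critical point at (x, y) = (4.875, 6.5) from centroid. f_tx = M·y/J = 1.845 kip/in; f_ty = M·x/J = 1.384 kip/in.
Resultant f_max = √[f_tx² + (f_v + f_ty)²] = √[1.845² + (0.8038 + 1.384)²] = 2.862 kip/in.
Capacity per unit length: r_n/Ω = (1/2.0) × 0.6 × 60 × (0.707 × 0.1875) = 2.386 kip/in.
2.862 > 2.386 → NOT adequate.

f_max ≈ 2.86 kip/in; NOT adequate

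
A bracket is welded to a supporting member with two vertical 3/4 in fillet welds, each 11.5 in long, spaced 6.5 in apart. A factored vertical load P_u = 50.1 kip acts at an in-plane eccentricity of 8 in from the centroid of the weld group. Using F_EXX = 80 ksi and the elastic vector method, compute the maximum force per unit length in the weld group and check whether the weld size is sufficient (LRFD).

f_max ≈ 6.68 kip/in; adequate

Total weld length L_w = 23 in. Treat welds as unit-width lines.
Polar moment about centroid: J = 2[d³/12 + d(b/2)²] = 2[11.5³/12 + 11.5×3.25²] = 496.4 in³.
Direct shear f_v = P/L_w = 50.1 / 23 = 2.178 kip/in (vertical).
Torsion M = P·e = 50.1 × 8 = 400.8 kip·in.
Critical point at (x, y) = (3.25, 5.75) from centroid. f_tx = M·y/J = 4.642 kip/in; f_ty = M·x/J = 2.624 kip/in.
Resultant f_max = √[f_tx² + (f_v + f_ty)²] = √[4.642² + (2.178 + 2.624)²] = 6.679 kip/in.
Capacity per unit length: φr_n = 0.75 × 0.6 × 80 × (0.707 × 0.75) = 19.09 kip/in.
6.679 ≤ 19.09 → adequate.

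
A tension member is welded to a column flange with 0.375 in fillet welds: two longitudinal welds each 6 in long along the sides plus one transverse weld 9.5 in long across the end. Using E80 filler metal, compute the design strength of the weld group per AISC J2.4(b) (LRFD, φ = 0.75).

φR_n ≈ 233 kips

E80XX → F_EXX = 80 ksi.
t_e = 0.707 × 0.375 = 0.2651 in.
R_nwl = 0.6 × 80 × 0.2651 × 12 = 152.7 kips (longitudinal, 2 welds).
R_nwt = 0.6 × 80 × 0.2651 × 9.5 = 120.9 kips (transverse, base value).
(i) R_nwl + R_nwt = 273.6 kips; (ii) 0.85 R_nwl + 1.5 R_nwt = 311.2 kips.
R_n = max = 311.2 kips [governs: (ii)]; φR_n = 233.4 kips.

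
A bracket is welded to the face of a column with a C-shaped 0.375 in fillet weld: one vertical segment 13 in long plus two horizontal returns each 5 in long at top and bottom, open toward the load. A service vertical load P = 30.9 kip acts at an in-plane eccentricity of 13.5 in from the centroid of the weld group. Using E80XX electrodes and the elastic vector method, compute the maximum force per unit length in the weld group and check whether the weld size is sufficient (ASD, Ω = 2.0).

f_max ≈ 5.6 kip/in; adequate

E80XX → F_EXX = 80 ksi.
Total weld length L_w = 23 in. Treat welds as unit-width lines.
Centroid: x̄ = 2×5×2.5 / 23 = 1.087 in from the vertical weld.
Polar moment about centroid: J = I_x + I_y = [13³/12 + 2×5×6.5²] + [13×1.087² + 2(5³/12 + 5×1.413²)] = 661.7 in³.
Direct shear f_v = P/L_w = 30.9 / 23 = 1.343 kip/in (vertical).
Torsion M = P·e = 30.9 × 13.5 = 417.15 kip·in.
Critical point at (x, y) = (3.913, 6.5) from centroid. f_tx = M·y/J = 4.097 kip/in; f_ty = M·x/J = 2.467 kip/in.
Resultant f_max = √[f_tx² + (f_v + f_ty)²] = √[4.097² + (1.343 + 2.467)²] = 5.595 kip/in.
Capacity per unit length: r_n/Ω = (1/2.0) × 0.6 × 80 × (0.707 × 0.375) = 6.363 kip/in.
5.595 ≤ 6.363 → adequate.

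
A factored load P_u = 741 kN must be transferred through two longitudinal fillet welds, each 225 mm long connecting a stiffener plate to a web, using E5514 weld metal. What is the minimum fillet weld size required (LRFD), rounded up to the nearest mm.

E55XX → F_EXX = 550 MPa.
Total weld length L = 450 mm.
Required throat t_e = P_u / (φ × 0.6 F_EXX × L) = 741 / (0.75 × 0.6 × 550 × 450 × 10⁻³) = 6.653 mm.
Required leg w = t_e / 0.707 = 9.41 mm → use 10 mm.

w = 10 mm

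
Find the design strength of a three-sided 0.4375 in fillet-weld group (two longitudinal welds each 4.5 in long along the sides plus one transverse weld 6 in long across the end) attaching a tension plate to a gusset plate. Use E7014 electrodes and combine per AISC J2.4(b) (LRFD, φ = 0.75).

E70XX → F_EXX = 70 ksi.
t_e = 0.707 × 0.4375 = 0.3093 in.
R_nwl = 0.6 × 70 × 0.3093 × 9 = 116.9 kip (longitudinal, 2 welds).
R_nwt = 0.6 × 70 × 0.3093 × 6 = 77.95 kip (transverse, base value).
(i) R_nwl + R_nwt = 194.9 kip; (ii) 0.85 R_nwl + 1.5 R_nwt = 216.3 kip.
R_n = max = 216.3 kip [governs: (ii)]; φR_n = 162.2 kip.

φR_n ≈ 162 kip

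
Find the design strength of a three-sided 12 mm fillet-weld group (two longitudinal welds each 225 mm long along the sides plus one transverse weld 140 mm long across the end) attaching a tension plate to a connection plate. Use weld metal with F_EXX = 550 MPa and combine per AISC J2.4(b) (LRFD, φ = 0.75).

t_e = 0.707 × 12 = 8.484 mm.
R_nwl = 0.6 × 550 × 8.484 × 450 × 10⁻³ = 1260 kN (longitudinal, 2 welds).
R_nwt = 0.6 × 550 × 8.484 × 140 × 10⁻³ = 392 kN (transverse, base value).
(i) R_nwl + R_nwt = 1652 kN; (ii) 0.85 R_nwl + 1.5 R_nwt = 1659 kN.
R_n = max = 1659 kN [governs: (ii)]; φR_n = 1244 kN.

φR_n ≈ 1240 kN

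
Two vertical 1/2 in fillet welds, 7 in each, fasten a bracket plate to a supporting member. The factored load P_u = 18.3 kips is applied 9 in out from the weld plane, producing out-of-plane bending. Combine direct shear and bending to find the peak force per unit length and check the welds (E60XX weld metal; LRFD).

f_max ≈ 10.2 kip/in; NOT adequate

E60XX → F_EXX = 60 ksi.
L_w = 2 × 7 = 14 in; section modulus (unit throat) S = 2 × L²/6 = 16.33 in².
Direct shear f_v = P/L_w = 18.3/14 = 1.307 kip/in.
Moment M = P × e = 18.3 × 9 = 164.7 kip·in; bending f_b = M/S = 10.08 kip/in.
f_max = √(f_v² + f_b²) = √(1.307² + 10.08²) = 10.17 kip/in.
φr_n = 0.75 × 0.6 × 60 × (0.707 × 0.5) = 9.544 kip/in → NOT adequate.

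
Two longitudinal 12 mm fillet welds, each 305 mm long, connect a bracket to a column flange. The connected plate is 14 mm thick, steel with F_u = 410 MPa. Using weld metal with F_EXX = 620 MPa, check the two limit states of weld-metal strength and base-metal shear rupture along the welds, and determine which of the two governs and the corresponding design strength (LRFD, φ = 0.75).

t_e = 0.707 × 12 = 8.484 mm; L = 610 mm.
Weld metal: φR_n = 0.75 × 0.6 × 620 × 8.484 × 610 × 10⁻³ = 1444 kN.
Base metal (shear rupture): φR_n = 0.75 × 0.6 × 410 × 14 × 610 × 10⁻³ = 1576 kN.
Governing: weld metal.

φR_n ≈ 1440 kN (weld metal governs)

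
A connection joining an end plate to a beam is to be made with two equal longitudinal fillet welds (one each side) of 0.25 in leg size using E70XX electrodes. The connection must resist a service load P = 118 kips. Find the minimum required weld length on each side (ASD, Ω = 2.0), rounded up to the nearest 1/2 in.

L = 16 in on each side

E70XX → F_EXX = 70 ksi.
Throat t_e = 0.707 × 0.25 = 0.1767 in.
r_n/Ω = (0.6 × 70 × 0.1767) / 2.0 = 3.712 kip/in.
L_req = P / (r_n/Ω) = 118 / 3.712 = 31.79 in total.
Per side: 31.79 / 2 = 15.9 in.
Round up → use L = 16 in on each side.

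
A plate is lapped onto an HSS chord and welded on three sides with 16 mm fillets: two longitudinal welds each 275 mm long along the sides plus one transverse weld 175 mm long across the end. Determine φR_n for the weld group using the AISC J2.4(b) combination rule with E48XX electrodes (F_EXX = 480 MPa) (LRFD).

φR_n ≈ 1780 kN

t_e = 0.707 × 16 = 11.31 mm.
R_nwl = 0.6 × 480 × 11.31 × 550 × 10⁻³ = 1792 kN (longitudinal, 2 welds).
R_nwt = 0.6 × 480 × 11.31 × 175 × 10⁻³ = 570.1 kN (transverse, base value).
(i) R_nwl + R_nwt = 2362 kN; (ii) 0.85 R_nwl + 1.5 R_nwt = 2378 kN.
R_n = max = 2378 kN [governs: (ii)]; φR_n = 1784 kN.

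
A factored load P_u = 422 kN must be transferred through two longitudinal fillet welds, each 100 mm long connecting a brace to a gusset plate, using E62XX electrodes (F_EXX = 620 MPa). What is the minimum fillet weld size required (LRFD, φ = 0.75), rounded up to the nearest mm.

Total weld length L = 200 mm.
Required throat t_e = P_u / (φ × 0.6 F_EXX × L) = 422 / (0.75 × 0.6 × 620 × 200 × 10⁻³) = 7.563 mm.
Required leg w = t_e / 0.707 = 10.7 mm → use 11 mm.

w = 11 mm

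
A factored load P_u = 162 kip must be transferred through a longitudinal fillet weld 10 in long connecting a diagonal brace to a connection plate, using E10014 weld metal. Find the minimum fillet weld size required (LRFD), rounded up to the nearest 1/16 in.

w = 9/16 in

E100XX → F_EXX = 100 ksi.
Total weld length L = 10 in.
Required throat t_e = P_u / (φ × 0.6 F_EXX × L) = 162 / (0.75 × 0.6 × 100 × 10) = 0.36 in.
Required leg w = t_e / 0.707 = 0.5092 in → use 9/16 in.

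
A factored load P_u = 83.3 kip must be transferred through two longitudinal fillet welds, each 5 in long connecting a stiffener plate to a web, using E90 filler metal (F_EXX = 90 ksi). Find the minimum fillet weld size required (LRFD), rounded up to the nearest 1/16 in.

w = 5/16 in

Total weld length L = 10 in.
Required throat t_e = P_u / (φ × 0.6 F_EXX × L) = 83.3 / (0.75 × 0.6 × 90 × 10) = 0.2057 in.
Required leg w = t_e / 0.707 = 0.2909 in → use 5/16 in.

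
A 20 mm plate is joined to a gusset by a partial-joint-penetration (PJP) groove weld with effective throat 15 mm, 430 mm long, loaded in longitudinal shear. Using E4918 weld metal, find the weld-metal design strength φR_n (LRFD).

φR_n ≈ 1420 kN

E49XX → F_EXX = 490 MPa.
Effective throat (given) t_e = 15 mm.
A_we = 15 × 430 = 6450 mm².
F_nw = 0.6 F_EXX = 294 MPa.
φR_n = 0.75 × 294 × 6450 × 10⁻³ = 1422 kN.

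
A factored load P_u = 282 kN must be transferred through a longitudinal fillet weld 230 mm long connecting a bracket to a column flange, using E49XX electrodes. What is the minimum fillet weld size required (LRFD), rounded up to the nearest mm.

w = 8 mm

E49XX → F_EXX = 490 MPa.
Total weld length L = 230 mm.
Required throat t_e = P_u / (φ × 0.6 F_EXX × L) = 282 / (0.75 × 0.6 × 490 × 230 × 10⁻³) = 5.56 mm.
Required leg w = t_e / 0.707 = 7.865 mm → use 8 mm.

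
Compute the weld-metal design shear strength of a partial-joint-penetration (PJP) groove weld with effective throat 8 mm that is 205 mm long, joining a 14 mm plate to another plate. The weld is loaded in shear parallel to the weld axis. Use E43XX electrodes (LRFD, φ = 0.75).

φR_n ≈ 317 kN

E43XX → F_EXX = 430 MPa.
Effective throat (given) t_e = 8 mm.
A_we = 8 × 205 = 1640 mm².
F_nw = 0.6 F_EXX = 258 MPa.
φR_n = 0.75 × 258 × 1640 × 10⁻³ = 317.3 kN.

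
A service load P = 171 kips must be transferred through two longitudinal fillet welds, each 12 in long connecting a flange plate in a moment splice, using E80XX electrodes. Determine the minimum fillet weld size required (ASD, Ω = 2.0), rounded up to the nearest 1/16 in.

w = 7/16 in

E80XX → F_EXX = 80 ksi.
Total weld length L = 24 in.
Required throat t_e = P × Ω / (0.6 F_EXX × L) = 171 × 2.0 / (0.6 × 80 × 24) = 0.2969 in.
Required leg w = t_e / 0.707 = 0.4199 in → use 7/16 in.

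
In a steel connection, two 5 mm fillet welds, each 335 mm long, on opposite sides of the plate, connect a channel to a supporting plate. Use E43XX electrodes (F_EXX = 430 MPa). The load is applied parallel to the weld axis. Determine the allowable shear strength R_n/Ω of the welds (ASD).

R_n/Ω ≈ 306 kN

Effective throat t_e = 0.707 × 5 = 3.535 mm.
Total length L = 670 mm; A_we = 3.535 × 670 = 2368 mm².
F_nw = 0.6 F_EXX = 0.6 × 430 = 258 MPa.
R_n = 258 × 2368 × 10⁻³ = 611.1 kN; R_n/Ω = 611.1/2.0 = 305.5 kN.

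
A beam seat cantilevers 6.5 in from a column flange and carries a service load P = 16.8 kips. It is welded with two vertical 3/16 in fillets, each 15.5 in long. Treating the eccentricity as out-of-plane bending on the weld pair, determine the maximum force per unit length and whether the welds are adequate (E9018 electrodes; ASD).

E90XX → F_EXX = 90 ksi.
L_w = 2 × 15.5 = 31 in; section modulus (unit throat) S = 2 × L²/6 = 80.08 in².
Direct shear f_v = P/L_w = 16.8/31 = 0.5419 kip/in.
Moment M = P × e = 16.8 × 6.5 = 109.2 kip·in; bending f_b = M/S = 1.364 kip/in.
f_max = √(f_v² + f_b²) = √(0.5419² + 1.364²) = 1.467 kip/in.
r_n/Ω = (1/2.0) × 0.6 × 90 × (0.707 × 0.1875) = 3.579 kip/in → adequate.

f_max ≈ 1.47 kip/in; adequate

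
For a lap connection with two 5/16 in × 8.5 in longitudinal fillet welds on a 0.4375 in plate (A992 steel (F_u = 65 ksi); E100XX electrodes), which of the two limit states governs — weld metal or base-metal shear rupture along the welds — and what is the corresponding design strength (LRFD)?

φR_n ≈ 169 kips (weld metal governs)

E100XX → F_EXX = 100 ksi.
t_e = 0.707 × 0.3125 = 0.2209 in; L = 17 in.
Weld metal: φR_n = 0.75 × 0.6 × 100 × 0.2209 × 17 = 169 kips.
Base metal (shear rupture): φR_n = 0.75 × 0.6 × 65 × 0.4375 × 17 = 217.5 kips.
Governing: weld metal.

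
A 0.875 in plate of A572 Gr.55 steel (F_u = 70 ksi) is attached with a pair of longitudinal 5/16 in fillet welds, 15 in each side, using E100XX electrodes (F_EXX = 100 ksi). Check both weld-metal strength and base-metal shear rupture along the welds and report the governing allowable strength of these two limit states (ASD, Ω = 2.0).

R_n/Ω ≈ 199 kips (weld metal governs)

t_e = 0.707 × 0.3125 = 0.2209 in; L = 30 in.
Weld metal: R_n/Ω = (1/2.0) × 0.6 × 100 × 0.2209 × 30 = 198.8 kips.
Base metal (shear rupture): R_n/Ω = (1/2.0) × 0.6 × 70 × 0.875 × 30 = 551.2 kips.
Governing: weld metal.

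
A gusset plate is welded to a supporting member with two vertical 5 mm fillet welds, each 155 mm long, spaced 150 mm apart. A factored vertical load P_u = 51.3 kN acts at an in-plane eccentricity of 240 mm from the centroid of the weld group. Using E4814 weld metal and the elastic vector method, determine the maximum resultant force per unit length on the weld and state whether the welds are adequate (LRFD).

E48XX → F_EXX = 480 MPa.
Total weld length L_w = 310 mm. Treat welds as unit-width lines.
Polar moment about centroid: J = 2[d³/12 + d(b/2)²] = 2[155³/12 + 155×75²] = 2364000 mm³.
Direct shear f_v = P/L_w = 51.3×10³ / 310 = 165.5 N/mm (vertical).
Torsion M = P·e = 51.3×10³ × 240 = 12312000 N·mm.
Critical point at (x, y) = (75, 77.5) from centroid. f_tx = M·y/J = 403.6 N/mm; f_ty = M·x/J = 390.5 N/mm.
Resultant f_max = √[f_tx² + (f_v + f_ty)²] = √[403.6² + (165.5 + 390.5)²] = 687 N/mm.
Capacity per unit length: φr_n = 0.75 × 0.6 × 480 × (0.707 × 5) = 763.6 N/mm.
687 ≤ 763.6 → adequate.

f_max ≈ 687 N/mm; adequate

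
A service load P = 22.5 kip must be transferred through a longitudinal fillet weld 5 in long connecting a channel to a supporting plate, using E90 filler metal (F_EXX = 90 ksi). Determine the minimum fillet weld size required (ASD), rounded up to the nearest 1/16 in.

Total weld length L = 5 in.
Required throat t_e = P × Ω / (0.6 F_EXX × L) = 22.5 × 2.0 / (0.6 × 90 × 5) = 0.1667 in.
Required leg w = t_e / 0.707 = 0.2357 in → use 1/4 in.

w = 1/4 in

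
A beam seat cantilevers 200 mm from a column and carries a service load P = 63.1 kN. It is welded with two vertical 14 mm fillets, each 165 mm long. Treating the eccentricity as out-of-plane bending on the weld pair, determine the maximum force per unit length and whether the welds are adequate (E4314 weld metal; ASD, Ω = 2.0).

E43XX → F_EXX = 430 MPa.
L_w = 2 × 165 = 330 mm; section modulus (unit throat) S = 2 × L²/6 = 9075 mm².
Direct shear f_v = P/L_w = 63.1×10³/330 = 191.2 N/mm.
Moment M = P × e = 63.1×10³ × 200 = 12620000 N·mm; bending f_b = M/S = 1391 N/mm.
f_max = √(f_v² + f_b²) = √(191.2² + 1391²) = 1404 N/mm.
r_n/Ω = (1/2.0) × 0.6 × 430 × (0.707 × 14) = 1277 N/mm → NOT adequate.

f_max ≈ 1400 N/mm; NOT adequate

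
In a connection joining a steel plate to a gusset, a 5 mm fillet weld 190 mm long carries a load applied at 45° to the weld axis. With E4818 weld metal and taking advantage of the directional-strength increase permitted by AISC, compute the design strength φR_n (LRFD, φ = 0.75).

E48XX → F_EXX = 480 MPa.
t_e = 0.707 × 5 = 3.535 mm; A_we = 3.535 × 190 = 671.6 mm².
Directional factor: 1.0 + 0.5 sin^1.5(45°) = 1.297.
F_nw = 0.6 × 480 × 1.297 = 373.6 MPa.
φR_n = 0.75 × 373.6 × 671.6 × 10⁻³ = 188.2 kN.

φR_n ≈ 188 kN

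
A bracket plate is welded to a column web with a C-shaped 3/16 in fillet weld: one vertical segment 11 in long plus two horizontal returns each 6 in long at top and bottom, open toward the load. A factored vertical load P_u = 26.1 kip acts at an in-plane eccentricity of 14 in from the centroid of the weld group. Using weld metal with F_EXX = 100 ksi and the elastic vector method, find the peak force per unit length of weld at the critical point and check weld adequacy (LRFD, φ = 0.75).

Total weld length L_w = 23 in. Treat welds as unit-width lines.
Centroid: x̄ = 2×6×3 / 23 = 1.565 in from the vertical weld.
Polar moment about centroid: J = I_x + I_y = [11³/12 + 2×6×5.5²] + [11×1.565² + 2(6³/12 + 6×1.435²)] = 561.6 in³.
Direct shear f_v = P/L_w = 26.1 / 23 = 1.135 kip/in (vertical).
Torsion M = P·e = 26.1 × 14 = 365.4 kip·in.
Critical point at (x, y) = (4.435, 5.5) from centroid. f_tx = M·y/J = 3.579 kip/in; f_ty = M·x/J = 2.886 kip/in.
Resultant f_max = √[f_tx² + (f_v + f_ty)²] = √[3.579² + (1.135 + 2.886)²] = 5.382 kip/in.
Capacity per unit length: φr_n = 0.75 × 0.6 × 100 × (0.707 × 0.1875) = 5.965 kip/in.
5.382 ≤ 5.965 → adequate.

f_max ≈ 5.38 kip/in; adequate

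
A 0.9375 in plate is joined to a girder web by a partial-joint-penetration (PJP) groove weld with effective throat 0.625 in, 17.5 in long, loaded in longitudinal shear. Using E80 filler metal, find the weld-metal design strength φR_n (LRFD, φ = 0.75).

E80XX → F_EXX = 80 ksi.
Effective throat (given) t_e = 0.625 in.
A_we = 0.625 × 17.5 = 10.94 in².
F_nw = 0.6 F_EXX = 48 ksi.
φR_n = 0.75 × 48 × 10.94 = 393.8 kips.

φR_n ≈ 394 kips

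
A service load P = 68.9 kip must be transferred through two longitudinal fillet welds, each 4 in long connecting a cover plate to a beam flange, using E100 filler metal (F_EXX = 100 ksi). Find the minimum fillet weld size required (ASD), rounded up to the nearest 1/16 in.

Total weld length L = 8 in.
Required throat t_e = P × Ω / (0.6 F_EXX × L) = 68.9 × 2.0 / (0.6 × 100 × 8) = 0.2871 in.
Required leg w = t_e / 0.707 = 0.4061 in → use 7/16 in.

w = 7/16 in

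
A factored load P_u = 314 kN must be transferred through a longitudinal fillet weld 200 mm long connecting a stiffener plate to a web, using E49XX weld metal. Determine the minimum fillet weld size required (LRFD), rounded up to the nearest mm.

E49XX → F_EXX = 490 MPa.
Total weld length L = 200 mm.
Required throat t_e = P_u / (φ × 0.6 F_EXX × L) = 314 / (0.75 × 0.6 × 490 × 200 × 10⁻³) = 7.12 mm.
Required leg w = t_e / 0.707 = 10.07 mm → use 11 mm.

w = 11 mm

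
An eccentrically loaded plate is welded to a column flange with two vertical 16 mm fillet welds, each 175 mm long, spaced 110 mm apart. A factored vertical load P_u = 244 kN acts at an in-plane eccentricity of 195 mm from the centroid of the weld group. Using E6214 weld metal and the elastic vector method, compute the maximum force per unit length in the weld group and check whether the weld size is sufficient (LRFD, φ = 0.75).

f_max ≈ 2950 N/mm; adequate

E62XX → F_EXX = 620 MPa.
Total weld length L_w = 350 mm. Treat welds as unit-width lines.
Polar moment about centroid: J = 2[d³/12 + d(b/2)²] = 2[175³/12 + 175×55²] = 1952000 mm³.
Direct shear f_v = P/L_w = 244×10³ / 350 = 697.1 N/mm (vertical).
Torsion M = P·e = 244×10³ × 195 = 47580000 N·mm.
Critical point at (x, y) = (55, 87.5) from centroid. f_tx = M·y/J = 2133 N/mm; f_ty = M·x/J = 1341 N/mm.
Resultant f_max = √[f_tx² + (f_v + f_ty)²] = √[2133² + (697.1 + 1341)²] = 2950 N/mm.
Capacity per unit length: φr_n = 0.75 × 0.6 × 620 × (0.707 × 16) = 3156 N/mm.
2950 ≤ 3156 → adequate.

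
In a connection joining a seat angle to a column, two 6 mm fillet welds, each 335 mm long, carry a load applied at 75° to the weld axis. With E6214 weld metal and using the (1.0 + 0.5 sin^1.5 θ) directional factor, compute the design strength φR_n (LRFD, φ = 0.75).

E62XX → F_EXX = 620 MPa.
t_e = 0.707 × 6 = 4.242 mm; A_we = 4.242 × 670 = 2842 mm².
Directional factor: 1.0 + 0.5 sin^1.5(75°) = 1.475.
F_nw = 0.6 × 620 × 1.475 = 548.6 MPa.
φR_n = 0.75 × 548.6 × 2842 × 10⁻³ = 1169 kN.

φR_n ≈ 1170 kN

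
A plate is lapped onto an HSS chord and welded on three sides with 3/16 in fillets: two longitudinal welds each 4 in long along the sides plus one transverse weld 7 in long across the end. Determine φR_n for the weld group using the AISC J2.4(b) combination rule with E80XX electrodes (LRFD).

E80XX → F_EXX = 80 ksi.
t_e = 0.707 × 0.1875 = 0.1326 in.
R_nwl = 0.6 × 80 × 0.1326 × 8 = 50.9 kip (longitudinal, 2 welds).
R_nwt = 0.6 × 80 × 0.1326 × 7 = 44.54 kip (transverse, base value).
(i) R_nwl + R_nwt = 95.44 kip; (ii) 0.85 R_nwl + 1.5 R_nwt = 110.1 kip.
R_n = max = 110.1 kip [governs: (ii)]; φR_n = 82.56 kip.

φR_n ≈ 82.6 kip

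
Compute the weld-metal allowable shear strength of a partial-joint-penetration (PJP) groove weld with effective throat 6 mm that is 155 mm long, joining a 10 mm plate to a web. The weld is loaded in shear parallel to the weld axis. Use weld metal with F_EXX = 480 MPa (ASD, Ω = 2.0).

R_n/Ω ≈ 134 kN

Effective throat (given) t_e = 6 mm.
A_we = 6 × 155 = 930 mm².
F_nw = 0.6 F_EXX = 288 MPa.
R_n/Ω = (288 × 930) / 2.0 × 10⁻³ = 133.9 kN.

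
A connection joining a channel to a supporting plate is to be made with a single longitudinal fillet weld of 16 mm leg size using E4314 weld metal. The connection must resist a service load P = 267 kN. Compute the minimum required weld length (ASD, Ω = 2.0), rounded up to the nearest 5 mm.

L = 185 mm

E43XX → F_EXX = 430 MPa.
Throat t_e = 0.707 × 16 = 11.31 mm.
r_n/Ω = (0.6 × 430 × 11.31) / 2.0 = 1459 N/mm = 1.459 kN/mm.
L_req = P / (r_n/Ω) = 267 / 1.459 = 183 mm total.
Round up → use L = 185 mm.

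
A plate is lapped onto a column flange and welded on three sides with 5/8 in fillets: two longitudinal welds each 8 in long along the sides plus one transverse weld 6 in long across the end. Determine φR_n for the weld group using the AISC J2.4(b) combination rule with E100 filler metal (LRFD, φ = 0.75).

φR_n ≈ 449 kips

E100XX → F_EXX = 100 ksi.
t_e = 0.707 × 0.625 = 0.4419 in.
R_nwl = 0.6 × 100 × 0.4419 × 16 = 424.2 kips (longitudinal, 2 welds).
R_nwt = 0.6 × 100 × 0.4419 × 6 = 159.1 kips (transverse, base value).
(i) R_nwl + R_nwt = 583.3 kips; (ii) 0.85 R_nwl + 1.5 R_nwt = 599.2 kips.
R_n = max = 599.2 kips [governs: (ii)]; φR_n = 449.4 kips.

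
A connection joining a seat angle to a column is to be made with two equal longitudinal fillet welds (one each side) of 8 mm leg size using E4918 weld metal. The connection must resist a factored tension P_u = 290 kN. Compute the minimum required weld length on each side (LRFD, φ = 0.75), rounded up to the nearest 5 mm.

E49XX → F_EXX = 490 MPa.
Throat t_e = 0.707 × 8 = 5.656 mm.
φr_n = 0.75 × 0.6 × 490 × 5.656 × 10⁻³ = 1.247 kN/mm.
L_req = P_u / φr_n = 290 / 1.247 = 232.5 mm total.
Per side: 232.5 / 2 = 116.3 mm.
Round up → use L = 120 mm on each side.

L = 120 mm on each side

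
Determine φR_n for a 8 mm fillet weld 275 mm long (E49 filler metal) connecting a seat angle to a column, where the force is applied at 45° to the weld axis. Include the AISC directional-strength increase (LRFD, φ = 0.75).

E49XX → F_EXX = 490 MPa.
t_e = 0.707 × 8 = 5.656 mm; A_we = 5.656 × 275 = 1555 mm².
Directional factor: 1.0 + 0.5 sin^1.5(45°) = 1.297.
F_nw = 0.6 × 490 × 1.297 = 381.4 MPa.
φR_n = 0.75 × 381.4 × 1555 × 10⁻³ = 444.9 kN.

φR_n ≈ 445 kN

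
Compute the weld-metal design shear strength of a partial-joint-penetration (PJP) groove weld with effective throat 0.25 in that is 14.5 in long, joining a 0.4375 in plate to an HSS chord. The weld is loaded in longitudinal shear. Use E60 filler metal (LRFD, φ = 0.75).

φR_n ≈ 97.9 kips

E60XX → F_EXX = 60 ksi.
Effective throat (given) t_e = 0.25 in.
A_we = 0.25 × 14.5 = 3.625 in².
F_nw = 0.6 F_EXX = 36 ksi.
φR_n = 0.75 × 36 × 3.625 = 97.88 kips.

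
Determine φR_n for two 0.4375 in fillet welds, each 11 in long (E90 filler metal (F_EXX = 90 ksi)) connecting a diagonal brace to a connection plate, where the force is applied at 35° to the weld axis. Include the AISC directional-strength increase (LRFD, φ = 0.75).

φR_n ≈ 335 kip

t_e = 0.707 × 0.4375 = 0.3093 in; A_we = 0.3093 × 22 = 6.805 in².
Directional factor: 1.0 + 0.5 sin^1.5(35°) = 1.217.
F_nw = 0.6 × 90 × 1.217 = 65.73 ksi.
φR_n = 0.75 × 65.73 × 6.805 = 335.5 kip.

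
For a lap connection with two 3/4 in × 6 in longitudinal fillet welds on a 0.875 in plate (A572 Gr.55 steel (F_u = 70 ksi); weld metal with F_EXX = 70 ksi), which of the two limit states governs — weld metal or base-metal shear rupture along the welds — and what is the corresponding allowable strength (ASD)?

R_n/Ω ≈ 134 kips (weld metal governs)

t_e = 0.707 × 0.75 = 0.5302 in; L = 12 in.
Weld metal: R_n/Ω = (1/2.0) × 0.6 × 70 × 0.5302 × 12 = 133.6 kips.
Base metal (shear rupture): R_n/Ω = (1/2.0) × 0.6 × 70 × 0.875 × 12 = 220.5 kips.
Governing: weld metal.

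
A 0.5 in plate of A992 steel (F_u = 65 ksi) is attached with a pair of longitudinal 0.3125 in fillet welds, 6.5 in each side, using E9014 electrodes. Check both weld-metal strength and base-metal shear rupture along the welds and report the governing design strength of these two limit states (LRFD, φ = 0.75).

E90XX → F_EXX = 90 ksi.
t_e = 0.707 × 0.3125 = 0.2209 in; L = 13 in.
Weld metal: φR_n = 0.75 × 0.6 × 90 × 0.2209 × 13 = 116.3 kips.
Base metal (shear rupture): φR_n = 0.75 × 0.6 × 65 × 0.5 × 13 = 190.1 kips.
Governing: weld metal.

φR_n ≈ 116 kips (weld metal governs)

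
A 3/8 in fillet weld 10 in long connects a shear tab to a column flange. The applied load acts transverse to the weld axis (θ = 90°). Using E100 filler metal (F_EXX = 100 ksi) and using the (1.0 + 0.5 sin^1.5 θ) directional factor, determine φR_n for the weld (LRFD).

t_e = 0.707 × 0.375 = 0.2651 in; A_we = 0.2651 × 10 = 2.651 in².
Directional factor: 1.0 + 0.5 sin^1.5(90°) = 1.5.
F_nw = 0.6 × 100 × 1.5 = 90 ksi.
φR_n = 0.75 × 90 × 2.651 = 179 kip.

φR_n ≈ 179 kip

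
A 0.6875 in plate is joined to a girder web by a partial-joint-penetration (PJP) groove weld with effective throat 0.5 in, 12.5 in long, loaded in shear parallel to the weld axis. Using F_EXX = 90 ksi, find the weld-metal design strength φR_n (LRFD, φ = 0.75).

Effective throat (given) t_e = 0.5 in.
A_we = 0.5 × 12.5 = 6.25 in².
F_nw = 0.6 F_EXX = 54 ksi.
φR_n = 0.75 × 54 × 6.25 = 253.1 kips.

φR_n ≈ 253 kips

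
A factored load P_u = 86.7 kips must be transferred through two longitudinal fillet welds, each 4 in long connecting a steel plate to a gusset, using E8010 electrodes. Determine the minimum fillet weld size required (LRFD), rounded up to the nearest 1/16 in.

E80XX → F_EXX = 80 ksi.
Total weld length L = 8 in.
Required throat t_e = P_u / (φ × 0.6 F_EXX × L) = 86.7 / (0.75 × 0.6 × 80 × 8) = 0.301 in.
Required leg w = t_e / 0.707 = 0.4258 in → use 7/16 in.

w = 7/16 in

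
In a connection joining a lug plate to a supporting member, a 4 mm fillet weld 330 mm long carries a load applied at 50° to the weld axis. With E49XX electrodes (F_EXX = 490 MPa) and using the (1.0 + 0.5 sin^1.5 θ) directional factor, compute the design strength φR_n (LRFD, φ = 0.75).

t_e = 0.707 × 4 = 2.828 mm; A_we = 2.828 × 330 = 933.2 mm².
Directional factor: 1.0 + 0.5 sin^1.5(50°) = 1.335.
F_nw = 0.6 × 490 × 1.335 = 392.6 MPa.
φR_n = 0.75 × 392.6 × 933.2 × 10⁻³ = 274.8 kN.

φR_n ≈ 275 kN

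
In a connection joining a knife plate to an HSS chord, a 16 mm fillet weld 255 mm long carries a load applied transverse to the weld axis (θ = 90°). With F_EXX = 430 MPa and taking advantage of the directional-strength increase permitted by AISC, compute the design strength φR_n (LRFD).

t_e = 0.707 × 16 = 11.31 mm; A_we = 11.31 × 255 = 2885 mm².
Directional factor: 1.0 + 0.5 sin^1.5(90°) = 1.5.
F_nw = 0.6 × 430 × 1.5 = 387 MPa.
φR_n = 0.75 × 387 × 2885 × 10⁻³ = 837.2 kN.

φR_n ≈ 837 kN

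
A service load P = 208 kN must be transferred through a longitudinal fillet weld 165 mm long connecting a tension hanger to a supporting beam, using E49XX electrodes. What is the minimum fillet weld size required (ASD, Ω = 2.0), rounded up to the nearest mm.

E49XX → F_EXX = 490 MPa.
Total weld length L = 165 mm.
Required throat t_e = P × Ω / (0.6 F_EXX × L) = 208 × 2.0 / (0.6 × 490 × 165 × 10⁻³) = 8.576 mm.
Required leg w = t_e / 0.707 = 12.13 mm → use 13 mm.

w = 13 mm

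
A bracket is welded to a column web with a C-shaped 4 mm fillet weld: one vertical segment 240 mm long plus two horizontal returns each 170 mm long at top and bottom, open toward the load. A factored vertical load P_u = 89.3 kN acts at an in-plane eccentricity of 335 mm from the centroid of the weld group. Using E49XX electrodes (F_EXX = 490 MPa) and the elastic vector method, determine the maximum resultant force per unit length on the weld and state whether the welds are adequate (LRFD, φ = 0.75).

Total weld length L_w = 580 mm. Treat welds as unit-width lines.
Centroid: x̄ = 2×170×85 / 580 = 49.83 mm from the vertical weld.
Polar moment about centroid: J = I_x + I_y = [240³/12 + 2×170×120²] + [240×49.83² + 2(170³/12 + 170×35.17²)] = 7883000 mm³.
Direct shear f_v = P/L_w = 89.3×10³ / 580 = 154 N/mm (vertical).
Torsion M = P·e = 89.3×10³ × 335 = 29916000 N·mm.
Critical point at (x, y) = (120.2, 120) from centroid. f_tx = M·y/J = 455.4 N/mm; f_ty = M·x/J = 456 N/mm.
Resultant f_max = √[f_tx² + (f_v + f_ty)²] = √[455.4² + (154 + 456)²] = 761.2 N/mm.
Capacity per unit length: φr_n = 0.75 × 0.6 × 490 × (0.707 × 4) = 623.6 N/mm.
761.2 > 623.6 → NOT adequate.

f_max ≈ 761 N/mm; NOT adequate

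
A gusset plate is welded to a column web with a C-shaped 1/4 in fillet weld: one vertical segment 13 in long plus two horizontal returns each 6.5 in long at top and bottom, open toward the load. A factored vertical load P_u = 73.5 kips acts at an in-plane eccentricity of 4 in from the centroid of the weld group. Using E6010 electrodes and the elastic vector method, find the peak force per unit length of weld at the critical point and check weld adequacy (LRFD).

E60XX → F_EXX = 60 ksi.
Total weld length L_w = 26 in. Treat welds as unit-width lines.
Centroid: x̄ = 2×6.5×3.25 / 26 = 1.625 in from the vertical weld.
Polar moment about centroid: J = I_x + I_y = [13³/12 + 2×6.5×6.5²] + [13×1.625² + 2(6.5³/12 + 6.5×1.625²)] = 846.8 in³.
Direct shear f_v = P/L_w = 73.5 / 26 = 2.827 kip/in (vertical).
Torsion M = P·e = 73.5 × 4 = 294 kip·in.
Critical point at (x, y) = (4.875, 6.5) from centroid. f_tx = M·y/J = 2.257 kip/in; f_ty = M·x/J = 1.693 kip/in.
Resultant f_max = √[f_tx² + (f_v + f_ty)²] = √[2.257² + (2.827 + 1.693)²] = 5.052 kip/in.
Capacity per unit length: φr_n = 0.75 × 0.6 × 60 × (0.707 × 0.25) = 4.772 kip/in.
5.052 > 4.772 → NOT adequate.

f_max ≈ 5.05 kip/in; NOT adequate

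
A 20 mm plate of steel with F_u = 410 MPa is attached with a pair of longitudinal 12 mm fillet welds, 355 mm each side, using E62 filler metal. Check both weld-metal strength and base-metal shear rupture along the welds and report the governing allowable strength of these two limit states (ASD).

R_n/Ω ≈ 1120 kN (weld metal governs)

E62XX → F_EXX = 620 MPa.
t_e = 0.707 × 12 = 8.484 mm; L = 710 mm.
Weld metal: R_n/Ω = (1/2.0) × 0.6 × 620 × 8.484 × 710 × 10⁻³ = 1120 kN.
Base metal (shear rupture): R_n/Ω = (1/2.0) × 0.6 × 410 × 20 × 710 × 10⁻³ = 1747 kN.
Governing: weld metal.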